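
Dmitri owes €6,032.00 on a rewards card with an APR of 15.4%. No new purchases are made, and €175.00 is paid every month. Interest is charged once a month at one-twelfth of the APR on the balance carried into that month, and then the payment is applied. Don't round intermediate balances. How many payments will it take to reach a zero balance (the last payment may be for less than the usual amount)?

Monthly rate r = 15.4%/12 = 1.28333% = 0.0128333.
Recurrence: B ← B·(1+r) − €175.00.
Month 1: interest €77.41; balance after payment €5,934.41.
Month 2: interest €76.16; balance after payment €5,835.57.
Closed form: n = −ln(1 − rB₀/P)/ln(1+r) = −ln(0.55765)/ln(1.01283) ≈ 45.799, so the balance reaches zero during payment 46.

46 months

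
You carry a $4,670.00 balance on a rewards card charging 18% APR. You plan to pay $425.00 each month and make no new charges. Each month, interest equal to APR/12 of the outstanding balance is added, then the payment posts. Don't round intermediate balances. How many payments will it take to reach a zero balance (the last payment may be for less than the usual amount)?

Monthly rate r = 18%/12 = 1.5% = 0.015.
Recurrence: B ← B·(1+r) − $425.00.
Month 1: interest $70.05; balance after payment $4,315.05.
Month 2: interest $64.73; balance after payment $3,954.78.
Closed form: n = −ln(1 − rB₀/P)/ln(1+r) = −ln(0.83518)/ln(1.015) ≈ 12.097, so the balance reaches zero during payment 13.

13 payments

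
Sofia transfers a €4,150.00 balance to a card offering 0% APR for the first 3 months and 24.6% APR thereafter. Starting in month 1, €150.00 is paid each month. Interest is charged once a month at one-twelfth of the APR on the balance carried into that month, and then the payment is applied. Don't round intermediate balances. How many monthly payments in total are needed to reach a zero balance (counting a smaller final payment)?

38 payments

Promo months 1–3 at r₀ = 0%/12 = 0; months 4+ at r₁ = 24.6%/12 = 0.0205.
After month 3 (no interest yet): B = €4,150.00 − 3·€150.00 = €3,700.00.
Then at r₁ with €150.00/mo: n₂ = −ln(1 − r₁·B/P)/ln(1+r₁) ≈ 34.72 → 35 more payments.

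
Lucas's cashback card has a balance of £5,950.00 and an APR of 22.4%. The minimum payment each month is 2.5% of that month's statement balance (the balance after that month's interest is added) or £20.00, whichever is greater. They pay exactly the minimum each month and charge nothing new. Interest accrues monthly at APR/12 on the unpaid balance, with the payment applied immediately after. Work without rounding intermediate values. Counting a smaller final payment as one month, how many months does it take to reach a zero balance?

Monthly rate r = 22.4%/12 = 1.86667% = 0.0186667.
While 2.5% of the post-interest balance exceeds £20.00, each month B ← (B·(1+r))·(1 − 0.025), i.e. B shrinks by the factor (1+r)·0.975 = 0.9932.
This holds for months 1–297. Entering month 298 the balance is £784.19; 2.5% of the post-interest balance is now below £20.00, so the flat £20.00 minimum applies from here.
From month 298 a fixed £20.00 at rate r clears £784.19 in 72 more payments. Total: 297 + 72 = 369 months.

369 months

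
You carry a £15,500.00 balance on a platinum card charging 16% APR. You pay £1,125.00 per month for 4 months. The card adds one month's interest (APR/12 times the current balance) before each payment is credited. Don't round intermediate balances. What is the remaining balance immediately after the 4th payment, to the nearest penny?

£11,752.54

Monthly rate r = 16%/12 = 1.33333% = 0.0133333.
Each month: B ← B·(1+r) − £1,125.00.
Month 1: interest £206.67; balance after payment £14,581.67.
Month 2: interest £194.42; balance after payment £13,651.09.
Month 3: interest £182.01; balance after payment £12,708.10.
Month 4: interest £169.44; balance after payment £11,752.54.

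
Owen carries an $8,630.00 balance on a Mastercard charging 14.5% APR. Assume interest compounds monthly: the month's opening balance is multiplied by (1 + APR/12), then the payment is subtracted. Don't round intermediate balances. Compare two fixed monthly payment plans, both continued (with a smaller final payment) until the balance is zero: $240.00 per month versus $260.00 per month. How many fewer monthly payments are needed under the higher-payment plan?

5 fewer payments

Monthly rate r = 14.5%/12 = 1.20833% = 0.0120833.
At $240.00/mo: n = ⌈−ln(1 − rB₀/P)/ln(1+r)⌉ = 48 payments (last $110.78); total interest = total paid − $8,630.00 = $2,760.78.
At $260.00/mo: 43 payments (last $176.95); total interest $2,466.95.
Payments saved = 48 − 43 = 5.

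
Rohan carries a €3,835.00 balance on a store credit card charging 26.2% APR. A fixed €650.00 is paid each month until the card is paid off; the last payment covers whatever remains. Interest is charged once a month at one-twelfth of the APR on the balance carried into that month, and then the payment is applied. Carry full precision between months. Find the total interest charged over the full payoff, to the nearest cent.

€316.82

Monthly rate r = 26.2%/12 = 2.18333% = 0.0218333.
Payoff takes n = ⌈−ln(1 − rB₀/P)/ln(1+r)⌉ = ⌈6.385⌉ = 7 payments; the last is €251.82.
Total paid = 6·€650.00 + €251.82 = €4,151.82.
Total interest = total paid − principal = €4,151.82 − €3,835.00 = €316.82.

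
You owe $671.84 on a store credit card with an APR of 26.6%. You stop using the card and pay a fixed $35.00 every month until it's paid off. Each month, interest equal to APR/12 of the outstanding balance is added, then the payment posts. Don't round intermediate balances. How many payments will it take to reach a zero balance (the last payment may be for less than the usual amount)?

26 months

Monthly rate r = 26.6%/12 = 2.21667% = 0.0221667.
Recurrence: B ← B·(1+r) − $35.00.
Month 1: interest $14.89; balance after payment $651.73.
Month 2: interest $14.45; balance after payment $631.18.
Closed form: n = −ln(1 − rB₀/P)/ln(1+r) = −ln(0.5745)/ln(1.02217) ≈ 25.280, so the balance reaches zero during payment 26.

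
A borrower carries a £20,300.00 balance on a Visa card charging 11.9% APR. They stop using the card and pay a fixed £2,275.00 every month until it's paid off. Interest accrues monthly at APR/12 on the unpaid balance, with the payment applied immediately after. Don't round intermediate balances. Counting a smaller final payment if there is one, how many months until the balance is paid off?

Monthly rate r = 11.9%/12 = 0.991667% = 0.00991667.
Recurrence: B ← B·(1+r) − £2,275.00.
Month 1: interest £201.31; balance after payment £18,226.31.
Month 2: interest £180.74; balance after payment £16,132.05.
Closed form: n = −ln(1 − rB₀/P)/ln(1+r) = −ln(0.91151)/ln(1.00992) ≈ 9.389, so the balance reaches zero during payment 10.

10 payments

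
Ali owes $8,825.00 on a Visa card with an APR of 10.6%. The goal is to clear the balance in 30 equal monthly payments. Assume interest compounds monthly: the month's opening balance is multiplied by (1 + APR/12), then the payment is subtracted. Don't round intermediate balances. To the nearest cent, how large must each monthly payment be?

$336.15

Monthly rate r = 10.6%/12 = 0.883333% = 0.00883333.
Level-payment amortization: P = B₀·r / (1 − (1+r)^(−n)) = 8825.00·0.00883333 / (1 − 1.00883^(−30)).
Denominator 1 − (1+r)^(−30) = 0.231900833.
P = 77.9542 / 0.231900833 ≈ 336.15.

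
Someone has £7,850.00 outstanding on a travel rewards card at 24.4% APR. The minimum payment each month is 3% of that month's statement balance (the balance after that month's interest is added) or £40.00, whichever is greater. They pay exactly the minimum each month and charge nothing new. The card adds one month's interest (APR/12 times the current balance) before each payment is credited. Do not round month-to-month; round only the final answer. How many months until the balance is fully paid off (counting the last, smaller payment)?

Monthly rate r = 24.4%/12 = 2.03333% = 0.0203333.
While 3% of the post-interest balance exceeds £40.00, each month B ← (B·(1+r))·(1 − 0.03), i.e. B shrinks by the factor (1+r)·0.97 = 0.98972.
This holds for months 1–174. Entering month 175 the balance is £1,300.99; 3% of the post-interest balance is now below £40.00, so the flat £40.00 minimum applies from here.
From month 175 a fixed £40.00 at rate r clears £1,300.99 in 54 more payments. Total: 174 + 54 = 228 months.

228 months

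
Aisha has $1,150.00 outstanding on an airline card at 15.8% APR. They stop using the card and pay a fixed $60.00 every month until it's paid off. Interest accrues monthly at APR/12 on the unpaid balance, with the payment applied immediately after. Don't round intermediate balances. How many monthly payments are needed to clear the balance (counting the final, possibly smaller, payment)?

Monthly rate r = 15.8%/12 = 1.31667% = 0.0131667.
Recurrence: B ← B·(1+r) − $60.00.
Month 1: interest $15.14; balance after payment $1,105.14.
Month 2: interest $14.55; balance after payment $1,059.69.
Closed form: n = −ln(1 − rB₀/P)/ln(1+r) = −ln(0.74764)/ln(1.01317) ≈ 22.234, so the balance reaches zero during payment 23.

23 payments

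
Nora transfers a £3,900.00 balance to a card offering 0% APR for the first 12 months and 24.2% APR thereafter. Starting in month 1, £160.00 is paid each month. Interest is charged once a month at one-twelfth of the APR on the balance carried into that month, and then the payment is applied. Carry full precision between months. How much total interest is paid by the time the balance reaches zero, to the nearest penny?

Promo months 1–12 at r₀ = 0%/12 = 0; months 13+ at r₁ = 24.2%/12 = 0.0201667.
After month 12 (no interest yet): B = £3,900.00 − 12·£160.00 = £1,980.00.
Then at r₁ with £160.00/mo: n₂ = −ln(1 − r₁·B/P)/ln(1+r₁) ≈ 14.38 → 15 more payments.
Total paid = 26·£160.00 + £61.08 = £4,221.08; interest = £4,221.08 − £3,900.00 = £321.08.

£321.08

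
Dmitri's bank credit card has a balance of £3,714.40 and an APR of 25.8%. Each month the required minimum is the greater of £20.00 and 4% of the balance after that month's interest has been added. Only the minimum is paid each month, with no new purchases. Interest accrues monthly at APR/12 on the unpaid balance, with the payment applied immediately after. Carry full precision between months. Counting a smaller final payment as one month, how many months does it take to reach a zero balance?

139 months

Monthly rate r = 25.8%/12 = 2.15% = 0.0215.
While 4% of the post-interest balance exceeds £20.00, each month B ← (B·(1+r))·(1 − 0.04), i.e. B shrinks by the factor (1+r)·0.96 = 0.98064.
This holds for months 1–104. Entering month 105 the balance is £486.28; 4% of the post-interest balance is now below £20.00, so the flat £20.00 minimum applies from here.
From month 105 a fixed £20.00 at rate r clears £486.28 in 35 more payments. Total: 104 + 35 = 139 months.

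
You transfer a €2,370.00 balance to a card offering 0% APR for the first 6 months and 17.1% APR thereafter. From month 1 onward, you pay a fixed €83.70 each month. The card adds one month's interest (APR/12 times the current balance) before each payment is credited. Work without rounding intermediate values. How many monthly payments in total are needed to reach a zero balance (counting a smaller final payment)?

34 months

Promo months 1–6 at r₀ = 0%/12 = 0; months 7+ at r₁ = 17.1%/12 = 0.01425.
After month 6 (no interest yet): B = €2,370.00 − 6·€83.70 = €1,867.80.
Then at r₁ with €83.70/mo: n₂ = −ln(1 − r₁·B/P)/ln(1+r₁) ≈ 27.05 → 28 more payments.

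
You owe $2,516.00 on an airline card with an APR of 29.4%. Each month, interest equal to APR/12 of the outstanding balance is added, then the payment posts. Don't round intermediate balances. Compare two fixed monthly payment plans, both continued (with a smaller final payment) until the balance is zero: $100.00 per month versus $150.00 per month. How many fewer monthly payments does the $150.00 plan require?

Monthly rate r = 29.4%/12 = 2.45% = 0.0245.
At $100.00/mo: n = ⌈−ln(1 − rB₀/P)/ln(1+r)⌉ = 40 payments (last $59.06); total interest = total paid − $2,516.00 = $1,443.06.
At $150.00/mo: 22 payments (last $129.98); total interest $763.98.
Payments saved = 40 − 22 = 18.

18 fewer payments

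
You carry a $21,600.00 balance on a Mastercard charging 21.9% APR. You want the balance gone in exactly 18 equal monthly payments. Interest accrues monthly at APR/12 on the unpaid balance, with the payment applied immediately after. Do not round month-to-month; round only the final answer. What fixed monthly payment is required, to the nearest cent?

$1,418.69

Monthly rate r = 21.9%/12 = 1.825% = 0.01825.
Level-payment amortization: P = B₀·r / (1 − (1+r)^(−n)) = 21600.00·0.01825 / (1 − 1.01825^(−18)).
Denominator 1 − (1+r)^(−18) = 0.277861562.
P = 394.2 / 0.277861562 ≈ 1418.69.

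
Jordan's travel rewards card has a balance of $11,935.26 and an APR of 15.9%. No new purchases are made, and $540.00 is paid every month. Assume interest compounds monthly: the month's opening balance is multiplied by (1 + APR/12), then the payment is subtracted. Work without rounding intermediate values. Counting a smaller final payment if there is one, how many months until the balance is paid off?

Monthly rate r = 15.9%/12 = 1.325% = 0.01325.
Recurrence: B ← B·(1+r) − $540.00.
Month 1: interest $158.14; balance after payment $11,553.40.
Month 2: interest $153.08; balance after payment $11,166.48.
Closed form: n = −ln(1 − rB₀/P)/ln(1+r) = −ln(0.70714)/ln(1.01325) ≈ 26.325, so the balance reaches zero during payment 27.

27 payments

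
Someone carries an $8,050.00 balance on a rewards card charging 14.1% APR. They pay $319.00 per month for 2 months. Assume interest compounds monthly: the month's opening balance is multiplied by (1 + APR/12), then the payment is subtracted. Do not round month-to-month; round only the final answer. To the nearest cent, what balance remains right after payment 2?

Monthly rate r = 14.1%/12 = 1.175% = 0.01175.
Each month: B ← B·(1+r) − $319.00.
Month 1: interest $94.59; balance after payment $7,825.59.
Month 2: interest $91.95; balance after payment $7,598.54.

$7,598.54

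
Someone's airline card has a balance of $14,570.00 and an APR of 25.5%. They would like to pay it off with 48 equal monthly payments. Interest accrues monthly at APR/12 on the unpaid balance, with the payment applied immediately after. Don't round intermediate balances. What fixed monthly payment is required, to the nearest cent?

Monthly rate r = 25.5%/12 = 2.125% = 0.02125.
Level-payment amortization: P = B₀·r / (1 − (1+r)^(−n)) = 14570.00·0.02125 / (1 − 1.02125^(−48)).
Denominator 1 − (1+r)^(−48) = 0.635530944.
P = 309.613 / 0.635530944 ≈ 487.17.

$487.17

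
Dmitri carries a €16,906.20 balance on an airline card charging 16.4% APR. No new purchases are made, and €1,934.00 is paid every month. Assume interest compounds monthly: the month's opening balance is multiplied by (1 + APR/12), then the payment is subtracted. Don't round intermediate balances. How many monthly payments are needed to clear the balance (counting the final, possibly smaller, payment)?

Monthly rate r = 16.4%/12 = 1.36667% = 0.0136667.
Recurrence: B ← B·(1+r) − €1,934.00.
Month 1: interest €231.05; balance after payment €15,203.25.
Month 2: interest €207.78; balance after payment €13,477.03.
Closed form: n = −ln(1 − rB₀/P)/ln(1+r) = −ln(0.88053)/ln(1.01367) ≈ 9.373, so the balance reaches zero during payment 10.

10 payments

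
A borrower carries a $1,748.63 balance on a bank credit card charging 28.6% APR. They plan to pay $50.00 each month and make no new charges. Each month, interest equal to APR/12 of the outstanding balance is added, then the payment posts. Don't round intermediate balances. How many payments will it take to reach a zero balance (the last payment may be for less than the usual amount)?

77 months

Monthly rate r = 28.6%/12 = 2.38333% = 0.0238333.
Recurrence: B ← B·(1+r) − $50.00.
Month 1: interest $41.68; balance after payment $1,740.31.
Month 2: interest $41.48; balance after payment $1,731.78.
Closed form: n = −ln(1 − rB₀/P)/ln(1+r) = −ln(0.16649)/ln(1.02383) ≈ 76.117, so the balance reaches zero during payment 77.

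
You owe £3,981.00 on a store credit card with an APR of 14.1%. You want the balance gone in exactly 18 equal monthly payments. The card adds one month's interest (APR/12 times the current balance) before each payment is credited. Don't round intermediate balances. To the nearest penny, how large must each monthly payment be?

£246.67

Monthly rate r = 14.1%/12 = 1.175% = 0.01175.
Level-payment amortization: P = B₀·r / (1 − (1+r)^(−n)) = 3981.00·0.01175 / (1 − 1.01175^(−18)).
Denominator 1 − (1+r)^(−18) = 0.189632221.
P = 46.7767 / 0.189632221 ≈ 246.67.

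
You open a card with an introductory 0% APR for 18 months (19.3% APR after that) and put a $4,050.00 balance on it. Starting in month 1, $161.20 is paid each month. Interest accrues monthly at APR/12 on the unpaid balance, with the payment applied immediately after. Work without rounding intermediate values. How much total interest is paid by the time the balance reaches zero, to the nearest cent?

$81.38

Promo months 1–18 at r₀ = 0%/12 = 0; months 19+ at r₁ = 19.3%/12 = 0.0160833.
After month 18 (no interest yet): B = $4,050.00 − 18·$161.20 = $1,148.40.
Then at r₁ with $161.20/mo: n₂ = −ln(1 − r₁·B/P)/ln(1+r₁) ≈ 7.63 → 8 more payments.
Total paid = 25·$161.20 + $101.38 = $4,131.38; interest = $4,131.38 − $4,050.00 = $81.38.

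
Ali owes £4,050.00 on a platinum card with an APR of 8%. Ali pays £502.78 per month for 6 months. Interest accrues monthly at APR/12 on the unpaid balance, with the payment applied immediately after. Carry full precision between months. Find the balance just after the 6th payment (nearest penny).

£1,147.32

Monthly rate r = 8%/12 = 0.666667% = 0.00666667.
Each month: B ← B·(1+r) − £502.78.
Month 1: interest £27.00; balance after payment £3,574.22.
Month 2: interest £23.83; balance after payment £3,095.27.
Month 3: interest £20.64; balance after payment £2,613.12.
Month 4: interest £17.42; balance after payment £2,127.76.
Month 5: interest £14.19; balance after payment £1,639.17.
Month 6: interest £10.93; balance after payment £1,147.32.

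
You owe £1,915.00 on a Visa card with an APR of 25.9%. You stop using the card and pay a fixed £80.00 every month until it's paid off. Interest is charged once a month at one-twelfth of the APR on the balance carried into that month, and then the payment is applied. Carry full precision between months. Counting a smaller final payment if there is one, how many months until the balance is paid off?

Monthly rate r = 25.9%/12 = 2.15833% = 0.0215833.
Recurrence: B ← B·(1+r) − £80.00.
Month 1: interest £41.33; balance after payment £1,876.33.
Month 2: interest £40.50; balance after payment £1,836.83.
Closed form: n = −ln(1 − rB₀/P)/ln(1+r) = −ln(0.48335)/ln(1.02158) ≈ 34.046, so the balance reaches zero during payment 35.

35 months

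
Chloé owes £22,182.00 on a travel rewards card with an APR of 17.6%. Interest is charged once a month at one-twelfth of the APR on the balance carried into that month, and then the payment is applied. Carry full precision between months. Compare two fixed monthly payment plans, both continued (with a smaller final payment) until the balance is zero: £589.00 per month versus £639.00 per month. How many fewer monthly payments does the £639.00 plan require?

Monthly rate r = 17.6%/12 = 1.46667% = 0.0146667.
At £589.00/mo: n = ⌈−ln(1 − rB₀/P)/ln(1+r)⌉ = 56 payments (last £119.72); total interest = total paid − £22,182.00 = £10,332.72.
At £639.00/mo: 49 payments (last £557.66); total interest £9,047.66.
Payments saved = 56 − 49 = 7.

7 fewer payments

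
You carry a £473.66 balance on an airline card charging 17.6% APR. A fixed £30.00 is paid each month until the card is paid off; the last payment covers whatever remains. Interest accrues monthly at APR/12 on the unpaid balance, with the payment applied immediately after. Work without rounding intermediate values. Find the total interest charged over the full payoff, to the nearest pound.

Monthly rate r = 17.6%/12 = 1.46667% = 0.0146667.
Payoff takes n = ⌈−ln(1 − rB₀/P)/ln(1+r)⌉ = ⌈18.091⌉ = 19 payments; the last is £2.74.
Total paid = 18·£30.00 + £2.74 = £542.74.
Total interest = total paid − principal = £542.74 − £473.66 = £69.08.

£69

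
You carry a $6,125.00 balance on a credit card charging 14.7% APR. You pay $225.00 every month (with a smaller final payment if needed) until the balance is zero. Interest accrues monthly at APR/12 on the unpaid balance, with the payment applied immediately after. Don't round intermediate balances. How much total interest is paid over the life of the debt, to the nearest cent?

$1,371.99

Monthly rate r = 14.7%/12 = 1.225% = 0.01225.
Payoff takes n = ⌈−ln(1 − rB₀/P)/ln(1+r)⌉ = ⌈33.319⌉ = 34 payments; the last is $71.99.
Total paid = 33·$225.00 + $71.99 = $7,496.99.
Total interest = total paid − principal = $7,496.99 − $6,125.00 = $1,371.99.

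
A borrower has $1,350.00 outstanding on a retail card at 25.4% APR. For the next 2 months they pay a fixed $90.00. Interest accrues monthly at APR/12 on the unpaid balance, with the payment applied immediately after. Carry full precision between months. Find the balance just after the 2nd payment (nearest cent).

$1,225.85

Monthly rate r = 25.4%/12 = 2.11667% = 0.0211667.
Each month: B ← B·(1+r) − $90.00.
Month 1: interest $28.57; balance after payment $1,288.58.
Month 2: interest $27.27; balance after payment $1,225.85.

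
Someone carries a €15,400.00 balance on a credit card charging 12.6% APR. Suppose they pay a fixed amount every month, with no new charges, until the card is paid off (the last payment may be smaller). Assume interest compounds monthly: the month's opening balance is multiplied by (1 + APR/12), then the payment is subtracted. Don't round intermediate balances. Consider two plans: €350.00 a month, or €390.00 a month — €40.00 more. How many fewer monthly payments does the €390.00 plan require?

8 fewer payments

Monthly rate r = 12.6%/12 = 1.05% = 0.0105.
At €350.00/mo: n = ⌈−ln(1 − rB₀/P)/ln(1+r)⌉ = 60 payments (last €121.93); total interest = total paid − €15,400.00 = €5,371.93.
At €390.00/mo: 52 payments (last €104.12); total interest €4,594.12.
Payments saved = 60 − 52 = 8.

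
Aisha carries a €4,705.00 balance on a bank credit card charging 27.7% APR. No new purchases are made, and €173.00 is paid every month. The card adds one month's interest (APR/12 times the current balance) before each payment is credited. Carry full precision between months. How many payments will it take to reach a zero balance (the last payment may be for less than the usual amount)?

44 payments

Monthly rate r = 27.7%/12 = 2.30833% = 0.0230833.
Recurrence: B ← B·(1+r) − €173.00.
Month 1: interest €108.61; balance after payment €4,640.61.
Month 2: interest €107.12; balance after payment €4,574.73.
Closed form: n = −ln(1 − rB₀/P)/ln(1+r) = −ln(0.37221)/ln(1.02308) ≈ 43.306, so the balance reaches zero during payment 44.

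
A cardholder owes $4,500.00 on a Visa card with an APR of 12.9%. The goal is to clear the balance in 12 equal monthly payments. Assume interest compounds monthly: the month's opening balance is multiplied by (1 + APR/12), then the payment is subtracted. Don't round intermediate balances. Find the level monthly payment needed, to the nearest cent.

$401.72

Monthly rate r = 12.9%/12 = 1.075% = 0.01075.
Level-payment amortization: P = B₀·r / (1 − (1+r)^(−n)) = 4500.00·0.01075 / (1 − 1.01075^(−12)).
Denominator 1 − (1+r)^(−12) = 0.1204207.
P = 48.375 / 0.1204207 ≈ 401.72.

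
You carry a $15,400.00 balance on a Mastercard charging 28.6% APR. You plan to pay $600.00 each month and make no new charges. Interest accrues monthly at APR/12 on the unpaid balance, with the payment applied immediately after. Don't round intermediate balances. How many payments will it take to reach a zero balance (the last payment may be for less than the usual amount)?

Monthly rate r = 28.6%/12 = 2.38333% = 0.0238333.
Recurrence: B ← B·(1+r) − $600.00.
Month 1: interest $367.03; balance after payment $15,167.03.
Month 2: interest $361.48; balance after payment $14,928.51.
Closed form: n = −ln(1 − rB₀/P)/ln(1+r) = −ln(0.38828)/ln(1.02383) ≈ 40.165, so the balance reaches zero during payment 41.

41 payments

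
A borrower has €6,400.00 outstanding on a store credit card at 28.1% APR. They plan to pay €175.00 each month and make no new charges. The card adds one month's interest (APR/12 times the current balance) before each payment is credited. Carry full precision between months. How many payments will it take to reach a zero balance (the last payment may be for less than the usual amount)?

Monthly rate r = 28.1%/12 = 2.34167% = 0.0234167.
Recurrence: B ← B·(1+r) − €175.00.
Month 1: interest €149.87; balance after payment €6,374.87.
Month 2: interest €149.28; balance after payment €6,349.14.
Closed form: n = −ln(1 − rB₀/P)/ln(1+r) = −ln(0.14362)/ln(1.02342) ≈ 83.839, so the balance reaches zero during payment 84.

84 months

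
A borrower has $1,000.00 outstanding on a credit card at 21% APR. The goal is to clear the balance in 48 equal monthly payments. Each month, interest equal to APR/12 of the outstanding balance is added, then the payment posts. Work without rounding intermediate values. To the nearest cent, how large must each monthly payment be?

Monthly rate r = 21%/12 = 1.75% = 0.0175.
Level-payment amortization: P = B₀·r / (1 − (1+r)^(−n)) = 1000.00·0.0175 / (1 − 1.0175^(−48)).
Denominator 1 − (1+r)^(−48) = 0.565141523.
P = 17.5 / 0.565141523 ≈ 30.97.

$30.97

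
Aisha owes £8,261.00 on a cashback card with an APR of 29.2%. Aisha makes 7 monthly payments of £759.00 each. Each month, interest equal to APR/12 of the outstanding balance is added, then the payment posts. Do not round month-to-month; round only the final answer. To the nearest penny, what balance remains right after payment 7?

Monthly rate r = 29.2%/12 = 2.43333% = 0.0243333.
Each month: B ← B·(1+r) − £759.00.
Month 1: interest £201.02; balance after payment £7,703.02.
Month 2: interest £187.44; balance after payment £7,131.46.
Month 3: interest £173.53; balance after payment £6,545.99.
Month 4: interest £159.29; balance after payment £5,946.28.
Month 5: interest £144.69; balance after payment £5,331.97.
Month 6: interest £129.74; balance after payment £4,702.71.
Month 7: interest £114.43; balance after payment £4,058.15.

£4,058.15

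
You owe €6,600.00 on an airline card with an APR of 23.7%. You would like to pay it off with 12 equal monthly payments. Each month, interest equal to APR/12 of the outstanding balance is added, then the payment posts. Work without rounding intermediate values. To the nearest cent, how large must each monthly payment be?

€623.14

Monthly rate r = 23.7%/12 = 1.975% = 0.01975.
Level-payment amortization: P = B₀·r / (1 − (1+r)^(−n)) = 6600.00·0.01975 / (1 − 1.01975^(−12)).
Denominator 1 − (1+r)^(−12) = 0.209184028.
P = 130.35 / 0.209184028 ≈ 623.14.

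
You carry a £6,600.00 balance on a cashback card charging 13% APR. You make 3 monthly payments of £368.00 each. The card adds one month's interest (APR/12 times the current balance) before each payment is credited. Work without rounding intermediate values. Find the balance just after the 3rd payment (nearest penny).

Monthly rate r = 13%/12 = 1.08333% = 0.0108333.
Each month: B ← B·(1+r) − £368.00.
Month 1: interest £71.50; balance after payment £6,303.50.
Month 2: interest £68.29; balance after payment £6,003.79.
Month 3: interest £65.04; balance after payment £5,700.83.

£5,700.83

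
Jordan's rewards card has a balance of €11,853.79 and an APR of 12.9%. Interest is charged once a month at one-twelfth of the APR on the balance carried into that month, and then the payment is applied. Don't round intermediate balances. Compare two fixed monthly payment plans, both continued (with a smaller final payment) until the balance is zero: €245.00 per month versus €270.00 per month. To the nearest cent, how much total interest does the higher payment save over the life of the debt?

€698.21

Monthly rate r = 12.9%/12 = 1.075% = 0.01075.
At €245.00/mo: n = ⌈−ln(1 − rB₀/P)/ln(1+r)⌉ = 69 payments (last €163.22); total interest = total paid − €11,853.79 = €4,969.43.
At €270.00/mo: 60 payments (last €195.01); total interest €4,271.22.
Interest saved = €4,969.43 − €4,271.22 = €698.21.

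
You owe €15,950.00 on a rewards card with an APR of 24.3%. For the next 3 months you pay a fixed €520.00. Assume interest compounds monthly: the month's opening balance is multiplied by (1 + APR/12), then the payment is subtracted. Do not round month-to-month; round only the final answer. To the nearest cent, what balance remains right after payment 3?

€15,346.91

Monthly rate r = 24.3%/12 = 2.025% = 0.02025.
Each month: B ← B·(1+r) − €520.00.
Month 1: interest €322.99; balance after payment €15,752.99.
Month 2: interest €319.00; balance after payment €15,551.99.
Month 3: interest €314.93; balance after payment €15,346.91.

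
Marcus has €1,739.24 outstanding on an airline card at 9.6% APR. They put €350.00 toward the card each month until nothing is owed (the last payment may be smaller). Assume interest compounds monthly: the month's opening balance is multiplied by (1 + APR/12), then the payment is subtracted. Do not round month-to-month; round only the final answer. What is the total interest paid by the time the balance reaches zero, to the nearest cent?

€42.72

Monthly rate r = 9.6%/12 = 0.8% = 0.008.
Payoff takes n = ⌈−ln(1 − rB₀/P)/ln(1+r)⌉ = ⌈5.091⌉ = 6 payments; the last is €31.96.
Total paid = 5·€350.00 + €31.96 = €1,781.96.
Total interest = total paid − principal = €1,781.96 − €1,739.24 = €42.72.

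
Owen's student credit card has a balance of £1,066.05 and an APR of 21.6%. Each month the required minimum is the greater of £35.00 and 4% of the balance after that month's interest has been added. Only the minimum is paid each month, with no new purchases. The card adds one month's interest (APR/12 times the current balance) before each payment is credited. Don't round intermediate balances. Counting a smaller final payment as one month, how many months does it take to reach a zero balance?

43 months

Monthly rate r = 21.6%/12 = 1.8% = 0.018.
While 4% of the post-interest balance exceeds £35.00, each month B ← (B·(1+r))·(1 − 0.04), i.e. B shrinks by the factor (1+r)·0.96 = 0.97728.
This holds for months 1–10. Entering month 11 the balance is £847.16; 4% of the post-interest balance is now below £35.00, so the flat £35.00 minimum applies from here.
From month 11 a fixed £35.00 at rate r clears £847.16 in 33 more payments. Total: 10 + 33 = 43 months.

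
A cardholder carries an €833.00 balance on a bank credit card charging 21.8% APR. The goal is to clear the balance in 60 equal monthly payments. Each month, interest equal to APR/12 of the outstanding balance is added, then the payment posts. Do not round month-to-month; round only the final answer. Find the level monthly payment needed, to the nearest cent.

€22.91

Monthly rate r = 21.8%/12 = 1.81667% = 0.0181667.
Level-payment amortization: P = B₀·r / (1 − (1+r)^(−n)) = 833.00·0.0181667 / (1 − 1.01817^(−60)).
Denominator 1 − (1+r)^(−60) = 0.660478317.
P = 15.1328 / 0.660478317 ≈ 22.91.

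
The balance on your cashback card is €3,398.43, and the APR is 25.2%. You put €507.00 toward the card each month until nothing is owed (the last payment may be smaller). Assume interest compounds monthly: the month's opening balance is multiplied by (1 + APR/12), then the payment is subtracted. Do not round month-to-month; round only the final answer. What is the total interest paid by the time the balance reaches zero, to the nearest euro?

Monthly rate r = 25.2%/12 = 2.1% = 0.021.
Payoff takes n = ⌈−ln(1 − rB₀/P)/ln(1+r)⌉ = ⌈7.300⌉ = 8 payments; the last is €153.17.
Total paid = 7·€507.00 + €153.17 = €3,702.17.
Total interest = total paid − principal = €3,702.17 − €3,398.43 = €303.74.

€304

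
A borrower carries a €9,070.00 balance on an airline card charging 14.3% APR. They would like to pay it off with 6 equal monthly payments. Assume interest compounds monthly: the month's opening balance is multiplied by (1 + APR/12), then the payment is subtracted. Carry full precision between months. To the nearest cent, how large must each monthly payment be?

Monthly rate r = 14.3%/12 = 1.19167% = 0.0119167.
Level-payment amortization: P = B₀·r / (1 − (1+r)^(−n)) = 9070.00·0.0119167 / (1 − 1.01192^(−6)).
Denominator 1 − (1+r)^(−6) = 0.0686101385.
P = 108.084 / 0.0686101385 ≈ 1575.34.

€1,575.34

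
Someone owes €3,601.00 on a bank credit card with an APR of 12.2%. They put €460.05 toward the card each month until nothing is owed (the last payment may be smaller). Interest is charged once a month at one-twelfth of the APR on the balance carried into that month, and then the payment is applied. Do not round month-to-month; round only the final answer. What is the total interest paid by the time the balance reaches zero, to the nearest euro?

€171

Monthly rate r = 12.2%/12 = 1.01667% = 0.0101667.
Payoff takes n = ⌈−ln(1 − rB₀/P)/ln(1+r)⌉ = ⌈8.198⌉ = 9 payments; the last is €91.38.
Total paid = 8·€460.05 + €91.38 = €3,771.78.
Total interest = total paid − principal = €3,771.78 − €3,601.00 = €170.78.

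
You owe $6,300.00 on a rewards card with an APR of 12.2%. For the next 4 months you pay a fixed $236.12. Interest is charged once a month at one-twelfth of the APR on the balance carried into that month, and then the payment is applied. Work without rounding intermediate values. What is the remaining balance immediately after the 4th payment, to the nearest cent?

Monthly rate r = 12.2%/12 = 1.01667% = 0.0101667.
Each month: B ← B·(1+r) − $236.12.
Month 1: interest $64.05; balance after payment $6,127.93.
Month 2: interest $62.30; balance after payment $5,954.11.
Month 3: interest $60.53; balance after payment $5,778.52.
Month 4: interest $58.75; balance after payment $5,601.15.

$5,601.15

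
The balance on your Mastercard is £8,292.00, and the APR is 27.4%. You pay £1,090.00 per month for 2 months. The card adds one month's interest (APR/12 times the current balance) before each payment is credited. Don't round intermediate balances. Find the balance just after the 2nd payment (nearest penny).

Monthly rate r = 27.4%/12 = 2.28333% = 0.0228333.
Each month: B ← B·(1+r) − £1,090.00.
Month 1: interest £189.33; balance after payment £7,391.33.
Month 2: interest £168.77; balance after payment £6,470.10.

£6,470.10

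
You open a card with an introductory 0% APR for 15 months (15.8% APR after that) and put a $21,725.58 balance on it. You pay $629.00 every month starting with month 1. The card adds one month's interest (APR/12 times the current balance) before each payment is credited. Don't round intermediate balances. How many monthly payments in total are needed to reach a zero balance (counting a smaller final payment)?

38 months

Promo months 1–15 at r₀ = 0%/12 = 0; months 16+ at r₁ = 15.8%/12 = 0.0131667.
After month 15 (no interest yet): B = $21,725.58 − 15·$629.00 = $12,290.58.
Then at r₁ with $629.00/mo: n₂ = −ln(1 − r₁·B/P)/ln(1+r₁) ≈ 22.74 → 23 more payments.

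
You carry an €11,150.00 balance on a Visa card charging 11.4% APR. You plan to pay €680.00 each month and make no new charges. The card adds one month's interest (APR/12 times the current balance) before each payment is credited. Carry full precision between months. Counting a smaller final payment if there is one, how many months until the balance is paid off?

Monthly rate r = 11.4%/12 = 0.95% = 0.0095.
Recurrence: B ← B·(1+r) − €680.00.
Month 1: interest €105.92; balance after payment €10,575.92.
Month 2: interest €100.47; balance after payment €9,996.40.
Closed form: n = −ln(1 − rB₀/P)/ln(1+r) = −ln(0.84423)/ln(1.0095) ≈ 17.909, so the balance reaches zero during payment 18.

18 months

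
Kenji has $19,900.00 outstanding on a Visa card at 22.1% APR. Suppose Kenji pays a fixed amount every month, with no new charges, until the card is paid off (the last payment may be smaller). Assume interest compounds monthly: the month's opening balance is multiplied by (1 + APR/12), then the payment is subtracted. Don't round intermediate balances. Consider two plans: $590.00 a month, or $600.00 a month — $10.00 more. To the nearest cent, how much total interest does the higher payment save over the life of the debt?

Monthly rate r = 22.1%/12 = 1.84167% = 0.0184167.
At $590.00/mo: n = ⌈−ln(1 − rB₀/P)/ln(1+r)⌉ = 54 payments (last $113.01); total interest = total paid − $19,900.00 = $11,483.01.
At $600.00/mo: 52 payments (last $428.74); total interest $11,128.74.
Interest saved = $11,483.01 − $11,128.74 = $354.27.

$354.27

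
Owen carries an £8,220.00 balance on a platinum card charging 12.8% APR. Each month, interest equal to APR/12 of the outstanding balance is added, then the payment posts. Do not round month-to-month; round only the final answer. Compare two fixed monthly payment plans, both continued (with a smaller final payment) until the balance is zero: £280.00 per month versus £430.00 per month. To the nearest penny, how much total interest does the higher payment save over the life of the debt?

£670.77

Monthly rate r = 12.8%/12 = 1.06667% = 0.0106667.
At £280.00/mo: n = ⌈−ln(1 − rB₀/P)/ln(1+r)⌉ = 36 payments (last £113.11); total interest = total paid − £8,220.00 = £1,693.11.
At £430.00/mo: 22 payments (last £212.34); total interest £1,022.34.
Interest saved = £1,693.11 − £1,022.34 = £670.77.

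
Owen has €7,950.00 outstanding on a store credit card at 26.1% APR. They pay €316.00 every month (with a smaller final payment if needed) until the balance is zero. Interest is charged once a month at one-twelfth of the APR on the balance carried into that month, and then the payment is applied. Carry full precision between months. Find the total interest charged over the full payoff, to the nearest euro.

Monthly rate r = 26.1%/12 = 2.175% = 0.02175.
Payoff takes n = ⌈−ln(1 − rB₀/P)/ln(1+r)⌉ = ⌈36.822⌉ = 37 payments; the last is €260.14.
Total paid = 36·€316.00 + €260.14 = €11,636.14.
Total interest = total paid − principal = €11,636.14 − €7,950.00 = €3,686.14.

€3,686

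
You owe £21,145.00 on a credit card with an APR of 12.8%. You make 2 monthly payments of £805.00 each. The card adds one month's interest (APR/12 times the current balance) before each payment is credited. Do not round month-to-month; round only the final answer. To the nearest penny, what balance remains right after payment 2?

£19,979.91

Monthly rate r = 12.8%/12 = 1.06667% = 0.0106667.
Each month: B ← B·(1+r) − £805.00.
Month 1: interest £225.55; balance after payment £20,565.55.
Month 2: interest £219.37; balance after payment £19,979.91.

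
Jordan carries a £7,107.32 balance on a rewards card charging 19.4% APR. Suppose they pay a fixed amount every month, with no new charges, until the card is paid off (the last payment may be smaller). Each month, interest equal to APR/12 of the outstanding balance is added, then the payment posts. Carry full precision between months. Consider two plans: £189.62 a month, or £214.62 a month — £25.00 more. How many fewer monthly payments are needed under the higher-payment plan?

Monthly rate r = 19.4%/12 = 1.61667% = 0.0161667.
At £189.62/mo: n = ⌈−ln(1 − rB₀/P)/ln(1+r)⌉ = 59 payments (last £13.45); total interest = total paid − £7,107.32 = £3,904.09.
At £214.62/mo: 48 payments (last £171.08); total interest £3,150.90.
Payments saved = 59 − 48 = 11.

11 fewer payments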